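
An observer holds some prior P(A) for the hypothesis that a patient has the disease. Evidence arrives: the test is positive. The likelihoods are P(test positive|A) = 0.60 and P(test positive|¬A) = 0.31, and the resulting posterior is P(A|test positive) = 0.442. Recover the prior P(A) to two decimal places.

Bayes' rule in odds form gives O(A|E) = O(A)·[P(E|A)/P(E|¬A)], hence O(A) = O(A|E)/LR.
Posterior odds = 0.442/(1−0.442) = 0.7921. LR = 0.60/0.31 = 1.9355.
Prior odds = 0.7921/1.9355 = 0.4092, so P(A) = 0.4092/(1+0.4092) ≈ 0.29.

P(A) = 0.29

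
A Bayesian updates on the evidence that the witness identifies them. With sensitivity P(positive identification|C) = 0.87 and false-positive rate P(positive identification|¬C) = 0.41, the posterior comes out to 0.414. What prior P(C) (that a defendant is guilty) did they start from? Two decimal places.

Bayes' rule in odds form gives O(C|E) = O(C)·[P(E|C)/P(E|¬C)], hence O(C) = O(C|E)/LR.
Posterior odds = 0.414/(1−0.414) = 0.7065. LR = 0.87/0.41 = 2.1220.
Prior odds = 0.7065/2.1220 = 0.3329, so P(C) = 0.3329/(1+0.3329) ≈ 0.25.

P(C) = 0.25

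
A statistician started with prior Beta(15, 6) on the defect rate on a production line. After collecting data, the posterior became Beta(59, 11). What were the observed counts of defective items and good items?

A Beta(α, β) prior with s successes and f failures in binomial data gives a Beta(α+s, β+f) posterior.
So s = 59 − 15 = 44 and f = 11 − 6 = 5.

44 defective items and 5 good items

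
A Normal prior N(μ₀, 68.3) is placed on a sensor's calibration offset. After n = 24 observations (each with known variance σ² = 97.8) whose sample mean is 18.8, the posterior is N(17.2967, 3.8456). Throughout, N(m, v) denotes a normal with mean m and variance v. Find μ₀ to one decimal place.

μ₀ = -7.9

The posterior mean is a precision-weighted average: μ_n = (τ₀μ₀ + τ_data·x̄)/(τ₀+τ_data), with τ₀=1/σ₀² and τ_data=n/σ².
Here τ₀ = 1/68.3 = 0.014641 and τ_data = 24/97.8 = 0.245399, so τ_n = 0.260040.
Rearranging for μ₀: μ₀ = (μ_n·τ_n − τ_data·x̄)/τ₀ = (17.2967·0.260040 − 0.245399·18.8) / 0.014641 = -0.115667/0.014641 ≈ -7.9.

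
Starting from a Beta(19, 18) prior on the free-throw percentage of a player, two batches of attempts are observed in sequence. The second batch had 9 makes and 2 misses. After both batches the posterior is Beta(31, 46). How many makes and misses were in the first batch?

Sequential conjugate updates are equivalent to a single update on the pooled data, so total successes = posterior α − prior α and total failures = posterior β − prior β.
Total across both batches: 31−19=12 makes, 46−18=28 misses.
Subtract the second batch: 12−9=3 makes and 28−2=26 misses.

3 makes and 26 misses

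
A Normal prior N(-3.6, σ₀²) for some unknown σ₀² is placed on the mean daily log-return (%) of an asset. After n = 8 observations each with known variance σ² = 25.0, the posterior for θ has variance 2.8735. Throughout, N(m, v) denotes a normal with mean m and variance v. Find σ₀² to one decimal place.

Posterior precision equals prior precision plus data precision: 1/σ_n² = 1/σ₀² + n/σ².
So 1/σ₀² = 1/2.8735 − 8/25.0 = 0.348008 − 0.320000 = 0.028008.
Hence σ₀² = 1/0.028008 ≈ 35.7.

σ₀² = 35.7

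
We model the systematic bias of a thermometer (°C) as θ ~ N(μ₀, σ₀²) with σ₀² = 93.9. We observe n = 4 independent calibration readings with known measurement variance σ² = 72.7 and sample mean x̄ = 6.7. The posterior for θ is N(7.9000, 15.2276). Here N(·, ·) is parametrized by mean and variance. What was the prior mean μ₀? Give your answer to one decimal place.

With known observation variance, the Normal–Normal posterior has precision τ_n = τ₀ + n/σ² and mean μ_n = (τ₀μ₀ + (n/σ²)x̄)/τ_n.
Here τ₀ = 1/93.9 = 0.010650 and τ_data = 4/72.7 = 0.055021, so τ_n = 0.065671.
Rearranging for μ₀: μ₀ = (μ_n·τ_n − τ_data·x̄)/τ₀ = (7.9000·0.065671 − 0.055021·6.7) / 0.010650 = 0.150160/0.010650 ≈ 14.1.

μ₀ = 14.1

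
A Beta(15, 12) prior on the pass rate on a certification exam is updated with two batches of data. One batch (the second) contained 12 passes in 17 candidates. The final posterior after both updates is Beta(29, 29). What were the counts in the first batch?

Sequential conjugate updates are equivalent to a single update on the pooled data, so total successes = posterior α − prior α and total failures = posterior β − prior β.
Total across both batches: 29−15=14 passes, 29−12=17 failures.
Subtract the second batch: 14−12=2 passes and 17−5=12 failures.

2 passes and 12 failures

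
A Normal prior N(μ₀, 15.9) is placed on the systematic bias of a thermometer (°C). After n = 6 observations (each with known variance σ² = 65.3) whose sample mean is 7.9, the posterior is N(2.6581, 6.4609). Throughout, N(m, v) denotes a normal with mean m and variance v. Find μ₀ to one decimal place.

The posterior mean is a precision-weighted average: μ_n = (τ₀μ₀ + τ_data·x̄)/(τ₀+τ_data), with τ₀=1/σ₀² and τ_data=n/σ².
Here τ₀ = 1/15.9 = 0.062893 and τ_data = 6/65.3 = 0.091884, so τ_n = 0.154777.
Rearranging for μ₀: μ₀ = (μ_n·τ_n − τ_data·x̄)/τ₀ = (2.6581·0.154777 − 0.091884·7.9) / 0.062893 = -0.314471/0.062893 ≈ -5.0.

μ₀ = -5.0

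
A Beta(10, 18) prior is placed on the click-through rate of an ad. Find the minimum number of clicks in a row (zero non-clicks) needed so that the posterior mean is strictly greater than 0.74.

k = 42

After k clicks and 0 non-clicks the posterior is Beta(10+k, 18), with mean (10+k)/(10+18+k).
Set (10+k)/(28+k) > 0.74 and solve: k > (0.74·28 − 10)/(1 − 0.74) = 41.231.
The smallest integer exceeding 41.231 is 42.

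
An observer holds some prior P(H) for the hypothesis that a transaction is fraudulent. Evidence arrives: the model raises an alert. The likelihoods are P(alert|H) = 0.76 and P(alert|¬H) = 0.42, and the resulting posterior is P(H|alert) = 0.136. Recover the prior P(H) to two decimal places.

P(H) = 0.08

In odds form, posterior odds = prior odds × likelihood ratio, so prior odds = posterior odds ÷ LR.
Posterior odds = 0.136/(1−0.136) = 0.1574. LR = 0.76/0.42 = 1.8095.
Prior odds = 0.1574/1.8095 = 0.0870, so P(H) = 0.0870/(1+0.0870) ≈ 0.08.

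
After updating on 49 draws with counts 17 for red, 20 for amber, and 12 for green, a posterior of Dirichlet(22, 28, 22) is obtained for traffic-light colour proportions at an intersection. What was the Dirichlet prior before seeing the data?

Dirichlet(5, 8, 10)

For a Dirichlet(α) prior with multinomial counts c, the posterior is Dirichlet(α + c) componentwise.
Subtract each count from the matching posterior parameter: 22−17=5, 28−20=8, 22−12=10.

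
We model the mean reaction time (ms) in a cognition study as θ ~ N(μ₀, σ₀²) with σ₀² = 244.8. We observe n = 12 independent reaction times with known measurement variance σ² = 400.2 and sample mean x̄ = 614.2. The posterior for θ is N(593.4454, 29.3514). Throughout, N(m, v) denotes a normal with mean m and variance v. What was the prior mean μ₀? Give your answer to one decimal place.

μ₀ = 441.1

With known observation variance, the Normal–Normal posterior has precision τ_n = τ₀ + n/σ² and mean μ_n = (τ₀μ₀ + (n/σ²)x̄)/τ_n.
Here τ₀ = 1/244.8 = 0.004085 and τ_data = 12/400.2 = 0.029985, so τ_n = 0.034070.
Rearranging for μ₀: μ₀ = (μ_n·τ_n − τ_data·x̄)/τ₀ = (593.4454·0.034070 − 0.029985·614.2) / 0.004085 = 1.801898/0.004085 ≈ 441.1.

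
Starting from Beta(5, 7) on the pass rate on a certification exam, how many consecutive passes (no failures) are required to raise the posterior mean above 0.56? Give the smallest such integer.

After k passes and 0 failures the posterior is Beta(5+k, 7), with mean (5+k)/(5+7+k).
Set (5+k)/(12+k) > 0.56 and solve: k > (0.56·12 − 5)/(1 − 0.56) = 3.909.
The smallest integer exceeding 3.909 is 4.

k = 4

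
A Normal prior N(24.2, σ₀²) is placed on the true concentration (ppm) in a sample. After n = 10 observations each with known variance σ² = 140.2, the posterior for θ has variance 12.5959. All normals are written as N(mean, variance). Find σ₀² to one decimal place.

σ₀² = 124.0

Posterior precision equals prior precision plus data precision: 1/σ_n² = 1/σ₀² + n/σ².
So 1/σ₀² = 1/12.5959 − 10/140.2 = 0.079391 − 0.071327 = 0.008064.
Hence σ₀² = 1/0.008064 ≈ 124.0.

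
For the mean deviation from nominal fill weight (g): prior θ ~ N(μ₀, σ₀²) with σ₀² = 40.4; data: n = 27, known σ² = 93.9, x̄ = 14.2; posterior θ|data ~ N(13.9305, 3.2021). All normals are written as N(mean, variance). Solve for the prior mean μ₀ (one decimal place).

μ₀ = 10.8

With known observation variance, the Normal–Normal posterior has precision τ_n = τ₀ + n/σ² and mean μ_n = (τ₀μ₀ + (n/σ²)x̄)/τ_n.
Here τ₀ = 1/40.4 = 0.024752 and τ_data = 27/93.9 = 0.287540, so τ_n = 0.312292.
Rearranging for μ₀: μ₀ = (μ_n·τ_n − τ_data·x̄)/τ₀ = (13.9305·0.312292 − 0.287540·14.2) / 0.024752 = 0.267316/0.024752 ≈ 10.8.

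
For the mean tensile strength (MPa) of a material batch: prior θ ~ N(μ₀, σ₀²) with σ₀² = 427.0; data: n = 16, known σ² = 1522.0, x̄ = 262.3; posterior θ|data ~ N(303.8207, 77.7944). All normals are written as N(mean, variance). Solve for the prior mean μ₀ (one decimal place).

With known observation variance, the Normal–Normal posterior has precision τ_n = τ₀ + n/σ² and mean μ_n = (τ₀μ₀ + (n/σ²)x̄)/τ_n.
Here τ₀ = 1/427.0 = 0.002342 and τ_data = 16/1522.0 = 0.010512, so τ_n = 0.012854.
Rearranging for μ₀: μ₀ = (μ_n·τ_n − τ_data·x̄)/τ₀ = (303.8207·0.012854 − 0.010512·262.3) / 0.002342 = 1.148014/0.002342 ≈ 490.2.

μ₀ = 490.2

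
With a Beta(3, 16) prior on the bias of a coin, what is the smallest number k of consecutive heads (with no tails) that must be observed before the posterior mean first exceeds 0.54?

k = 16

After k heads and 0 tails the posterior is Beta(3+k, 16), with mean (3+k)/(3+16+k).
Set (3+k)/(19+k) > 0.54 and solve: k > (0.54·19 − 3)/(1 − 0.54) = 15.783.
The smallest integer exceeding 15.783 is 16, and checking k=16: (19)/(35) = 0.5429 > 0.54.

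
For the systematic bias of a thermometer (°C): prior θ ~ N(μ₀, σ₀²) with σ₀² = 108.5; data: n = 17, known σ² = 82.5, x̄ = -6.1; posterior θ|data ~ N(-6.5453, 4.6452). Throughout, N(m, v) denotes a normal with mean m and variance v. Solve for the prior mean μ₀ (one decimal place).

μ₀ = -16.5

With known observation variance, the Normal–Normal posterior has precision τ_n = τ₀ + n/σ² and mean μ_n = (τ₀μ₀ + (n/σ²)x̄)/τ_n.
Here τ₀ = 1/108.5 = 0.009217 and τ_data = 17/82.5 = 0.206061, so τ_n = 0.215278.
Rearranging for μ₀: μ₀ = (μ_n·τ_n − τ_data·x̄)/τ₀ = (-6.5453·0.215278 − 0.206061·-6.1) / 0.009217 = -0.152087/0.009217 ≈ -16.5.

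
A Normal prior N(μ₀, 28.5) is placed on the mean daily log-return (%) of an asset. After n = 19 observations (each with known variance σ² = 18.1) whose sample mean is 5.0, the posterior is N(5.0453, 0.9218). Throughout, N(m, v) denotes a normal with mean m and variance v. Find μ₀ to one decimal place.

μ₀ = 6.4

With known observation variance, the Normal–Normal posterior has precision τ_n = τ₀ + n/σ² and mean μ_n = (τ₀μ₀ + (n/σ²)x̄)/τ_n.
Here τ₀ = 1/28.5 = 0.035088 and τ_data = 19/18.1 = 1.049724, so τ_n = 1.084812.
Rearranging for μ₀: μ₀ = (μ_n·τ_n − τ_data·x̄)/τ₀ = (5.0453·1.084812 − 1.049724·5.0) / 0.035088 = 0.224582/0.035088 ≈ 6.4.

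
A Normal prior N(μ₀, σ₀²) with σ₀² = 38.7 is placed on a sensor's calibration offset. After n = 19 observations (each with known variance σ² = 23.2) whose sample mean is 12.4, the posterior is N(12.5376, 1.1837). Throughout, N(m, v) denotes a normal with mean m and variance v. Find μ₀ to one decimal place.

μ₀ = 16.9

With known observation variance, the Normal–Normal posterior has precision τ_n = τ₀ + n/σ² and mean μ_n = (τ₀μ₀ + (n/σ²)x̄)/τ_n.
Here τ₀ = 1/38.7 = 0.025840 and τ_data = 19/23.2 = 0.818966, so τ_n = 0.844806.
Rearranging for μ₀: μ₀ = (μ_n·τ_n − τ_data·x̄)/τ₀ = (12.5376·0.844806 − 0.818966·12.4) / 0.025840 = 0.436661/0.025840 ≈ 16.9.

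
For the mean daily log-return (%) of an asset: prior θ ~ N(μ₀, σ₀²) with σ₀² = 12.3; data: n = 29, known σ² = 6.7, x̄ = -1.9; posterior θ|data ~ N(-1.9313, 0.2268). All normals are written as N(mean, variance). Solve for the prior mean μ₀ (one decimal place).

μ₀ = -3.6

The posterior mean is a precision-weighted average: μ_n = (τ₀μ₀ + τ_data·x̄)/(τ₀+τ_data), with τ₀=1/σ₀² and τ_data=n/σ².
Here τ₀ = 1/12.3 = 0.081301 and τ_data = 29/6.7 = 4.328358, so τ_n = 4.409659.
Rearranging for μ₀: μ₀ = (μ_n·τ_n − τ_data·x̄)/τ₀ = (-1.9313·4.409659 − 4.328358·-1.9) / 0.081301 = -0.292494/0.081301 ≈ -3.6.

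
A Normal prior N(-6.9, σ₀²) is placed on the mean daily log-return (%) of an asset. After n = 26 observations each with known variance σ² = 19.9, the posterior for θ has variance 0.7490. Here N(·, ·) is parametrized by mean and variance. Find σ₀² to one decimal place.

For the Normal–Normal model with known σ², precisions add: τ_n = τ₀ + n/σ².
So 1/σ₀² = 1/0.7490 − 26/19.9 = 1.335113 − 1.306533 = 0.028580.
Hence σ₀² = 1/0.028580 ≈ 35.0.

σ₀² = 35.0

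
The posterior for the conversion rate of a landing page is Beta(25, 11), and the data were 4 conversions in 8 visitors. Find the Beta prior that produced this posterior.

Under Beta–binomial conjugacy the posterior parameters are (α+s, β+f).
Subtract the data counts: 25−4=21, 11−4=7.

Beta(21, 7)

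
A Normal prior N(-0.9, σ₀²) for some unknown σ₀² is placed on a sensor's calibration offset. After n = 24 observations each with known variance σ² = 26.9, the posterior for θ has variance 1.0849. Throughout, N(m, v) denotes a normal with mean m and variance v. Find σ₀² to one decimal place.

σ₀² = 33.8

For the Normal–Normal model with known σ², precisions add: τ_n = τ₀ + n/σ².
So 1/σ₀² = 1/1.0849 − 24/26.9 = 0.921744 − 0.892193 = 0.029551.
Hence σ₀² = 1/0.029551 ≈ 33.8.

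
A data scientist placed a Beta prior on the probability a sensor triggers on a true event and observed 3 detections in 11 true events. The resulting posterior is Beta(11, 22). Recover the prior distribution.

Beta(8, 14)

A Beta(a, b) prior with s successes and f failures in binomial data gives a Beta(a+s, b+f) posterior.
Subtract the data counts: 11−3=8, 22−8=14.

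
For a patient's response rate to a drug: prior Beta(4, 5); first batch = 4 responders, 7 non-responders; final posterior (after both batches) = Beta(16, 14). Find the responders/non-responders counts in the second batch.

Because Beta–binomial updating is additive in the counts, the combined data contributed (α_post−α_prior, β_post−β_prior) successes and failures.
Total across both batches: 16−4=12 responders, 14−5=9 non-responders.
Subtract the first batch: 12−4=8 responders and 9−7=2 non-responders.

8 responders and 2 non-responders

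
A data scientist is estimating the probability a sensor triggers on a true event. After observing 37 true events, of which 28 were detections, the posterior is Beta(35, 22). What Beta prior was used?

Beta(7, 13)

Beta is conjugate to the binomial likelihood: posterior = Beta(a+s, b+f).
So a = 35 − 28 = 7 and b = 22 − 9 = 13.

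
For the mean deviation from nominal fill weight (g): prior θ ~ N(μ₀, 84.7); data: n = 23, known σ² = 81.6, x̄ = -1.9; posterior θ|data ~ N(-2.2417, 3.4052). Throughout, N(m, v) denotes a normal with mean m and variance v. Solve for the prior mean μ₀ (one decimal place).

With known observation variance, the Normal–Normal posterior has precision τ_n = τ₀ + n/σ² and mean μ_n = (τ₀μ₀ + (n/σ²)x̄)/τ_n.
Here τ₀ = 1/84.7 = 0.011806 and τ_data = 23/81.6 = 0.281863, so τ_n = 0.293669.
Rearranging for μ₀: μ₀ = (μ_n·τ_n − τ_data·x̄)/τ₀ = (-2.2417·0.293669 − 0.281863·-1.9) / 0.011806 = -0.122778/0.011806 ≈ -10.4.

μ₀ = -10.4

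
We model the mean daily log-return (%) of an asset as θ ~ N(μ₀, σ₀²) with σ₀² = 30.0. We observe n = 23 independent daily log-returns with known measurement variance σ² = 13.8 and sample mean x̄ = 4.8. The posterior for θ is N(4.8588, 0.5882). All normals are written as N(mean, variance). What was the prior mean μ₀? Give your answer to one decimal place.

μ₀ = 7.8

The posterior mean is a precision-weighted average: μ_n = (τ₀μ₀ + τ_data·x̄)/(τ₀+τ_data), with τ₀=1/σ₀² and τ_data=n/σ².
Here τ₀ = 1/30.0 = 0.033333 and τ_data = 23/13.8 = 1.666667, so τ_n = 1.700000.
Rearranging for μ₀: μ₀ = (μ_n·τ_n − τ_data·x̄)/τ₀ = (4.8588·1.700000 − 1.666667·4.8) / 0.033333 = 0.259958/0.033333 ≈ 7.8.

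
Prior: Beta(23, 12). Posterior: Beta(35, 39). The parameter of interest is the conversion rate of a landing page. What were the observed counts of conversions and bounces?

12 conversions and 27 bounces

A Beta(α, β) prior with s successes and f failures in binomial data gives a Beta(α+s, β+f) posterior.
So s = 35 − 23 = 12 and f = 39 − 12 = 27.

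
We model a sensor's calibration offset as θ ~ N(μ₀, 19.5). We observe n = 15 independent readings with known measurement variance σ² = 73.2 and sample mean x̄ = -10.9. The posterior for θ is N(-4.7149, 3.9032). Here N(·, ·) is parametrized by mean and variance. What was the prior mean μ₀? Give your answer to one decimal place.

μ₀ = 20.0

The posterior mean is a precision-weighted average: μ_n = (τ₀μ₀ + τ_data·x̄)/(τ₀+τ_data), with τ₀=1/σ₀² and τ_data=n/σ².
Here τ₀ = 1/19.5 = 0.051282 and τ_data = 15/73.2 = 0.204918, so τ_n = 0.256200.
Rearranging for μ₀: μ₀ = (μ_n·τ_n − τ_data·x̄)/τ₀ = (-4.7149·0.256200 − 0.204918·-10.9) / 0.051282 = 1.025649/0.051282 ≈ 20.0.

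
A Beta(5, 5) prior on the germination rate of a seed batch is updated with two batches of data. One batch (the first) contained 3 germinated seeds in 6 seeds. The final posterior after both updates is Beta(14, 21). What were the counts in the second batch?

6 germinated seeds and 13 non-germinating seeds

Sequential conjugate updates are equivalent to a single update on the pooled data, so total successes = posterior α − prior α and total failures = posterior β − prior β.
Total across both batches: 14−5=9 germinated seeds, 21−5=16 non-germinating seeds.
Subtract the first batch: 9−3=6 germinated seeds and 16−3=13 non-germinating seeds.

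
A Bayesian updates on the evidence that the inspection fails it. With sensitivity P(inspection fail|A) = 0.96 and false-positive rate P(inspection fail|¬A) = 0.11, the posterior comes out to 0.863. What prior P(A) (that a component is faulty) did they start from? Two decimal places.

P(A) = 0.42

In odds form, posterior odds = prior odds × likelihood ratio, so prior odds = posterior odds ÷ LR.
Posterior odds = 0.863/(1−0.863) = 6.2993. LR = 0.96/0.11 = 8.7273.
Prior odds = 6.2993/8.7273 = 0.7218, so P(A) = 0.7218/(1+0.7218) ≈ 0.42.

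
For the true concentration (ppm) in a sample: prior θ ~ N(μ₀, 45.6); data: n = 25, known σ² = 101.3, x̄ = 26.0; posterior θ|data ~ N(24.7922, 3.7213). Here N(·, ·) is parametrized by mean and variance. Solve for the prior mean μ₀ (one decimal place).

With known observation variance, the Normal–Normal posterior has precision τ_n = τ₀ + n/σ² and mean μ_n = (τ₀μ₀ + (n/σ²)x̄)/τ_n.
Here τ₀ = 1/45.6 = 0.021930 and τ_data = 25/101.3 = 0.246792, so τ_n = 0.268722.
Rearranging for μ₀: μ₀ = (μ_n·τ_n − τ_data·x̄)/τ₀ = (24.7922·0.268722 − 0.246792·26.0) / 0.021930 = 0.245618/0.021930 ≈ 11.2.

μ₀ = 11.2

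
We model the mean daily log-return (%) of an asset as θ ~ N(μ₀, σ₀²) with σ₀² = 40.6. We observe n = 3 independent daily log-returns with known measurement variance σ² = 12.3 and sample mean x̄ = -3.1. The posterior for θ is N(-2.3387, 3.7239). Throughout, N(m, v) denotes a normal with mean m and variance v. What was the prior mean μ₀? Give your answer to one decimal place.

μ₀ = 5.2

With known observation variance, the Normal–Normal posterior has precision τ_n = τ₀ + n/σ² and mean μ_n = (τ₀μ₀ + (n/σ²)x̄)/τ_n.
Here τ₀ = 1/40.6 = 0.024631 and τ_data = 3/12.3 = 0.243902, so τ_n = 0.268533.
Rearranging for μ₀: μ₀ = (μ_n·τ_n − τ_data·x̄)/τ₀ = (-2.3387·0.268533 − 0.243902·-3.1) / 0.024631 = 0.128078/0.024631 ≈ 5.2.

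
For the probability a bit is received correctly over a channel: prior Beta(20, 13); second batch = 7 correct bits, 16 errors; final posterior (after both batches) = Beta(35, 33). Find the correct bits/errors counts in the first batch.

8 correct bits and 4 errors

Because Beta–binomial updating is additive in the counts, the combined data contributed (α_post−α_prior, β_post−β_prior) successes and failures.
Total across both batches: 35−20=15 correct bits, 33−13=20 errors.
Subtract the second batch: 15−7=8 correct bits and 20−16=4 errors.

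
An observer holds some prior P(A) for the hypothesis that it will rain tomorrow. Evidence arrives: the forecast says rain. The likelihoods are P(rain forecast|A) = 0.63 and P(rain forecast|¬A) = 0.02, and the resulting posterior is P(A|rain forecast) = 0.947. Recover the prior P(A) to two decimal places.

Bayes' rule in odds form gives O(A|E) = O(A)·[P(E|A)/P(E|¬A)], hence O(A) = O(A|E)/LR.
Posterior odds = 0.947/(1−0.947) = 17.8679. LR = 0.63/0.02 = 31.5000.
Prior odds = 17.8679/31.5000 = 0.5672, so P(A) = 0.5672/(1+0.5672) ≈ 0.36.

P(A) = 0.36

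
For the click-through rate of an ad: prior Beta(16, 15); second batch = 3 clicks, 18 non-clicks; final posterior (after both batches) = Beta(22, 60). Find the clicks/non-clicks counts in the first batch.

3 clicks and 27 non-clicks

Because Beta–binomial updating is additive in the counts, the combined data contributed (α_post−α_prior, β_post−β_prior) successes and failures.
Total across both batches: 22−16=6 clicks, 60−15=45 non-clicks.
Subtract the second batch: 6−3=3 clicks and 45−18=27 non-clicks.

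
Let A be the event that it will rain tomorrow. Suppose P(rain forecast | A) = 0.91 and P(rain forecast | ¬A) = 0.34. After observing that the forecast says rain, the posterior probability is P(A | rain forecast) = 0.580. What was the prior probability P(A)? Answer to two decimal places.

P(A) = 0.34

Bayes' rule in odds form gives O(A|E) = O(A)·[P(E|A)/P(E|¬A)], hence O(A) = O(A|E)/LR.
Posterior odds = 0.580/(1−0.580) = 1.3810. LR = 0.91/0.34 = 2.6765.
Prior odds = 1.3810/2.6765 = 0.5160, so P(A) = 0.5160/(1+0.5160) ≈ 0.34.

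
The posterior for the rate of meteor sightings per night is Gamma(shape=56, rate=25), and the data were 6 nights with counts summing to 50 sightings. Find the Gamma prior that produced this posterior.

Gamma(shape=6, rate=19)

Gamma–Poisson conjugacy: posterior shape = α + Σxᵢ, posterior rate = β + n.
So α = 56 − 50 = 6 and β = 25 − 6 = 19.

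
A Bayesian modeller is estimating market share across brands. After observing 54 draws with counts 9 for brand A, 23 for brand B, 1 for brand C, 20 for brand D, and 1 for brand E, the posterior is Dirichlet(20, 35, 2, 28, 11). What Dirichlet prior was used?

For a Dirichlet(α) prior with multinomial counts c, the posterior is Dirichlet(α + c) componentwise.
Subtract each count from the matching posterior parameter: 20−9=11, 35−23=12, 2−1=1, 28−20=8, 11−1=10.

Dirichlet(11, 12, 1, 8, 10)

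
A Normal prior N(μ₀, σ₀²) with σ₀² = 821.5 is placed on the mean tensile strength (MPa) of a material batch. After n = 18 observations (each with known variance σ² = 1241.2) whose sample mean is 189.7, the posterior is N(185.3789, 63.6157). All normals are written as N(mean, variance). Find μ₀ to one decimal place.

μ₀ = 133.9

With known observation variance, the Normal–Normal posterior has precision τ_n = τ₀ + n/σ² and mean μ_n = (τ₀μ₀ + (n/σ²)x̄)/τ_n.
Here τ₀ = 1/821.5 = 0.001217 and τ_data = 18/1241.2 = 0.014502, so τ_n = 0.015719.
Rearranging for μ₀: μ₀ = (μ_n·τ_n − τ_data·x̄)/τ₀ = (185.3789·0.015719 − 0.014502·189.7) / 0.001217 = 0.162942/0.001217 ≈ 133.9.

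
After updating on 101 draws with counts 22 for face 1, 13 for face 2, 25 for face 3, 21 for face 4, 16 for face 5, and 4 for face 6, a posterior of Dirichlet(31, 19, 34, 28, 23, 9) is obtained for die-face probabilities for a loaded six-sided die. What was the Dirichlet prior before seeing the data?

Dirichlet(9, 6, 9, 7, 7, 5)

For a Dirichlet(α) prior with multinomial counts c, the posterior is Dirichlet(α + c) componentwise.
Subtract each count from the matching posterior parameter: 31−22=9, 19−13=6, 34−25=9, 28−21=7, 23−16=7, 9−4=5.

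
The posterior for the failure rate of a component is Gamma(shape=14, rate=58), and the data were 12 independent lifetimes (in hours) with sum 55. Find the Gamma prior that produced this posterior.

Gamma(shape=2, rate=3)

Gamma–exponential conjugacy: posterior shape = α + n, posterior rate = β + Σtᵢ.
So α = 14 − 12 = 2 and β = 58 − 55 = 3.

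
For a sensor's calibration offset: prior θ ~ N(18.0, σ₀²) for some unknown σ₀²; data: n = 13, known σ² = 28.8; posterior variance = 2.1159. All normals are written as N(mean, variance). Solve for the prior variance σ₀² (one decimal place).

σ₀² = 47.1

Posterior precision equals prior precision plus data precision: 1/σ_n² = 1/σ₀² + n/σ².
So 1/σ₀² = 1/2.1159 − 13/28.8 = 0.472612 − 0.451389 = 0.021223.
Hence σ₀² = 1/0.021223 ≈ 47.1.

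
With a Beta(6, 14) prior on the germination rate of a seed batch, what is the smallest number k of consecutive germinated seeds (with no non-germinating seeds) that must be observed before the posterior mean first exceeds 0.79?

After k germinated seeds and 0 non-germinating seeds the posterior is Beta(6+k, 14), with mean (6+k)/(6+14+k).
Set (6+k)/(20+k) > 0.79 and solve: k > (0.79·20 − 6)/(1 − 0.79) = 46.667.
The smallest integer exceeding 46.667 is 47, and checking k=47: (53)/(67) = 0.7910 > 0.79.

k = 47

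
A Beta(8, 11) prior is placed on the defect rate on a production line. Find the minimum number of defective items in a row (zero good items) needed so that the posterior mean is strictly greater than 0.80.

k = 37

After k defective items and 0 good items the posterior is Beta(8+k, 11), with mean (8+k)/(8+11+k).
Set (8+k)/(19+k) > 0.80 and solve: k > (0.80·19 − 8)/(1 − 0.80) = 36.000.
The smallest integer exceeding 36.000 is 37.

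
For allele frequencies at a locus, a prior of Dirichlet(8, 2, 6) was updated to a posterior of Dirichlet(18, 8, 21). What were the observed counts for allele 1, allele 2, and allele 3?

counts (10, 6, 15)

For a Dirichlet(α) prior with multinomial counts c, the posterior is Dirichlet(α + c) componentwise.
Counts are posterior − prior componentwise: 18−8=10, 8−2=6, 21−6=15.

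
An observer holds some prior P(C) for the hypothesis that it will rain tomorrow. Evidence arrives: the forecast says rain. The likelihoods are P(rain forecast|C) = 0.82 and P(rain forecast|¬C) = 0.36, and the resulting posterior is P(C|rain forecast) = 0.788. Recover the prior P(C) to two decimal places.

P(C) = 0.62

In odds form, posterior odds = prior odds × likelihood ratio, so prior odds = posterior odds ÷ LR.
Posterior odds = 0.788/(1−0.788) = 3.7170. LR = 0.82/0.36 = 2.2778.
Prior odds = 3.7170/2.2778 = 1.6318, so P(C) = 1.6318/(1+1.6318) ≈ 0.62.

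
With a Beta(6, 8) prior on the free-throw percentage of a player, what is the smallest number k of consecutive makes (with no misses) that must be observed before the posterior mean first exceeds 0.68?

k = 12

After k makes and 0 misses the posterior is Beta(6+k, 8), with mean (6+k)/(6+8+k).
Set (6+k)/(14+k) > 0.68 and solve: k > (0.68·14 − 6)/(1 − 0.68) = 11.000.
The smallest integer exceeding 11.000 is 12.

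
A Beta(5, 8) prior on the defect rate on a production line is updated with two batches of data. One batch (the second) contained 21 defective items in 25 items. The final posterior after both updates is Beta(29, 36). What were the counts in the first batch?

3 defective items and 24 good items

Because Beta–binomial updating is additive in the counts, the combined data contributed (α_post−α_prior, β_post−β_prior) successes and failures.
Total across both batches: 29−5=24 defective items, 36−8=28 good items.
Subtract the second batch: 24−21=3 defective items and 28−4=24 good items.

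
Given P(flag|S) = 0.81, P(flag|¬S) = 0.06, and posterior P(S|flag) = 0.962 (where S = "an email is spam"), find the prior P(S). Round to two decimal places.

Bayes' rule in odds form gives O(S|E) = O(S)·[P(E|S)/P(E|¬S)], hence O(S) = O(S|E)/LR.
Posterior odds = 0.962/(1−0.962) = 25.3158. LR = 0.81/0.06 = 13.5000.
Prior odds = 25.3158/13.5000 = 1.8752, so P(S) = 1.8752/(1+1.8752) ≈ 0.65.

P(S) = 0.65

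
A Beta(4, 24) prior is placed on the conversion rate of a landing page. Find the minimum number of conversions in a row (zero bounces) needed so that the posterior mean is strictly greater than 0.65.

After k conversions and 0 bounces the posterior is Beta(4+k, 24), with mean (4+k)/(4+24+k).
Set (4+k)/(28+k) > 0.65 and solve: k > (0.65·28 − 4)/(1 − 0.65) = 40.571.
The smallest integer exceeding 40.571 is 41, and checking k=41: (45)/(69) = 0.6522 > 0.65.

k = 41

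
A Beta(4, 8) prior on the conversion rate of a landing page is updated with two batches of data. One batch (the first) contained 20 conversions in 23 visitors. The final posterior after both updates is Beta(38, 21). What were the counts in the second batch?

Sequential conjugate updates are equivalent to a single update on the pooled data, so total successes = posterior α − prior α and total failures = posterior β − prior β.
Total across both batches: 38−4=34 conversions, 21−8=13 bounces.
Subtract the first batch: 34−20=14 conversions and 13−3=10 bounces.

14 conversions and 10 bounces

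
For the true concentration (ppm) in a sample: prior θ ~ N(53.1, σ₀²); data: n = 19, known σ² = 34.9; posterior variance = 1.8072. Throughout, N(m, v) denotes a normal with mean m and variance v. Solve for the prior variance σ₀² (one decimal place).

Posterior precision equals prior precision plus data precision: 1/σ_n² = 1/σ₀² + n/σ².
So 1/σ₀² = 1/1.8072 − 19/34.9 = 0.553342 − 0.544413 = 0.008929.
Hence σ₀² = 1/0.008929 ≈ 112.0.

σ₀² = 112.0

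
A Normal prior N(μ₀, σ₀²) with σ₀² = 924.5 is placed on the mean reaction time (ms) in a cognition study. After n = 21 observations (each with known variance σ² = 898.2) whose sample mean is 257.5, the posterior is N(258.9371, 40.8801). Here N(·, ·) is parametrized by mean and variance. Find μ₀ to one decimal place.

The posterior mean is a precision-weighted average: μ_n = (τ₀μ₀ + τ_data·x̄)/(τ₀+τ_data), with τ₀=1/σ₀² and τ_data=n/σ².
Here τ₀ = 1/924.5 = 0.001082 and τ_data = 21/898.2 = 0.023380, so τ_n = 0.024462.
Rearranging for μ₀: μ₀ = (μ_n·τ_n − τ_data·x̄)/τ₀ = (258.9371·0.024462 − 0.023380·257.5) / 0.001082 = 0.313769/0.001082 ≈ 290.0.

μ₀ = 290.0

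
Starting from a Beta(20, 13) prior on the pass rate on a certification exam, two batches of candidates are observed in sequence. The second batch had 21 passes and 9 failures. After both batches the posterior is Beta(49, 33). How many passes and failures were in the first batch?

Because Beta–binomial updating is additive in the counts, the combined data contributed (α_post−α_prior, β_post−β_prior) successes and failures.
Total across both batches: 49−20=29 passes, 33−13=20 failures.
Subtract the second batch: 29−21=8 passes and 20−9=11 failures.

8 passes and 11 failures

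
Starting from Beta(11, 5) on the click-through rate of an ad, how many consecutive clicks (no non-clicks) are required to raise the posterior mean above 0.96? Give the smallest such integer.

k = 110

After k clicks and 0 non-clicks the posterior is Beta(11+k, 5), with mean (11+k)/(11+5+k).
Set (11+k)/(16+k) > 0.96 and solve: k > (0.96·16 − 11)/(1 − 0.96) = 109.000.
The smallest integer exceeding 109.000 is 110, and checking k=110: (121)/(126) = 0.9603 > 0.96.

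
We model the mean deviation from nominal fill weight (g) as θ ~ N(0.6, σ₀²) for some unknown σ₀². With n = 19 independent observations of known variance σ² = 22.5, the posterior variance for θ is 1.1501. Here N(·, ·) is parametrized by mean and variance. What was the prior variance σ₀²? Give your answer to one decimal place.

Posterior precision equals prior precision plus data precision: 1/σ_n² = 1/σ₀² + n/σ².
So 1/σ₀² = 1/1.1501 − 19/22.5 = 0.869490 − 0.844444 = 0.025046.
Hence σ₀² = 1/0.025046 ≈ 39.9.

σ₀² = 39.9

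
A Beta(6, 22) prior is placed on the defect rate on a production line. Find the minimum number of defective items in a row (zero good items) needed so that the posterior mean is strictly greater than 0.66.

k = 37

After k defective items and 0 good items the posterior is Beta(6+k, 22), with mean (6+k)/(6+22+k).
Set (6+k)/(28+k) > 0.66 and solve: k > (0.66·28 − 6)/(1 − 0.66) = 36.706.
The smallest integer exceeding 36.706 is 37.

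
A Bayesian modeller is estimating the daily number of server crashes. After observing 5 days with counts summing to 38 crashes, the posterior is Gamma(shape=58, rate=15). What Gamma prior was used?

Gamma(shape=20, rate=10)

A Gamma(α, β) prior (rate parametrization) on a Poisson rate with n observations summing to S gives posterior Gamma(α+S, β+n).
So α = 58 − 38 = 20 and β = 15 − 5 = 10.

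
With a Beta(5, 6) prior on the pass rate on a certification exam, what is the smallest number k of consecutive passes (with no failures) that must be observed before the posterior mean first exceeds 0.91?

After k passes and 0 failures the posterior is Beta(5+k, 6), with mean (5+k)/(5+6+k).
Set (5+k)/(11+k) > 0.91 and solve: k > (0.91·11 − 5)/(1 − 0.91) = 55.667.
The smallest integer exceeding 55.667 is 56, and checking k=56: (61)/(67) = 0.9104 > 0.91.

k = 56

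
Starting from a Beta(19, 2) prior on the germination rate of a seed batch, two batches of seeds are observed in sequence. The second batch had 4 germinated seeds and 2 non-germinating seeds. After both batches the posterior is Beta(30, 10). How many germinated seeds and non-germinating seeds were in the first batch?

7 germinated seeds and 6 non-germinating seeds

Because Beta–binomial updating is additive in the counts, the combined data contributed (α_post−α_prior, β_post−β_prior) successes and failures.
Total across both batches: 30−19=11 germinated seeds, 10−2=8 non-germinating seeds.
Subtract the second batch: 11−4=7 germinated seeds and 8−2=6 non-germinating seeds.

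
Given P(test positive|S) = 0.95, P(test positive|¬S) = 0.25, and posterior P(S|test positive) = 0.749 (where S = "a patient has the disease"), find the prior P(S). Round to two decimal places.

P(S) = 0.44

In odds form, posterior odds = prior odds × likelihood ratio, so prior odds = posterior odds ÷ LR.
Posterior odds = 0.749/(1−0.749) = 2.9841. LR = 0.95/0.25 = 3.8000.
Prior odds = 2.9841/3.8000 = 0.7853, so P(S) = 0.7853/(1+0.7853) ≈ 0.44.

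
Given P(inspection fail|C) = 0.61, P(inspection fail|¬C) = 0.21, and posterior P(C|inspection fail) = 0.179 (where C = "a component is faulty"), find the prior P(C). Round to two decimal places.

P(C) = 0.07

In odds form, posterior odds = prior odds × likelihood ratio, so prior odds = posterior odds ÷ LR.
Posterior odds = 0.179/(1−0.179) = 0.2180. LR = 0.61/0.21 = 2.9048.
Prior odds = 0.2180/2.9048 = 0.0750, so P(C) = 0.0750/(1+0.0750) ≈ 0.07.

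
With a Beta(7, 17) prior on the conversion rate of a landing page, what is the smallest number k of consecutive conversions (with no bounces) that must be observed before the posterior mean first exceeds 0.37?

After k conversions and 0 bounces the posterior is Beta(7+k, 17), with mean (7+k)/(7+17+k).
Set (7+k)/(24+k) > 0.37 and solve: k > (0.37·24 − 7)/(1 − 0.37) = 2.984.
The smallest integer exceeding 2.984 is 3, and checking k=3: (10)/(27) = 0.3704 > 0.37.

k = 3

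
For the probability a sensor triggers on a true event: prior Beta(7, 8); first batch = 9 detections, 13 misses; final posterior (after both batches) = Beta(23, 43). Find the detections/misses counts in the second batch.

Sequential conjugate updates are equivalent to a single update on the pooled data, so total successes = posterior α − prior α and total failures = posterior β − prior β.
Total across both batches: 23−7=16 detections, 43−8=35 misses.
Subtract the first batch: 16−9=7 detections and 35−13=22 misses.

7 detections and 22 misses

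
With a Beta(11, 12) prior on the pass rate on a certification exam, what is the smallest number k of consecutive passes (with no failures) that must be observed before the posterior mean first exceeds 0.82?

k = 44

After k passes and 0 failures the posterior is Beta(11+k, 12), with mean (11+k)/(11+12+k).
Set (11+k)/(23+k) > 0.82 and solve: k > (0.82·23 − 11)/(1 − 0.82) = 43.667.
The smallest integer exceeding 43.667 is 44, and checking k=44: (55)/(67) = 0.8209 > 0.82.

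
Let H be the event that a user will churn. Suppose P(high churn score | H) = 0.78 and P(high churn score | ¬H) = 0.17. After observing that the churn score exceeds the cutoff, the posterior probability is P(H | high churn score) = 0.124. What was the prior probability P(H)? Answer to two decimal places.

P(H) = 0.03

Bayes' rule in odds form gives O(H|E) = O(H)·[P(E|H)/P(E|¬H)], hence O(H) = O(H|E)/LR.
Posterior odds = 0.124/(1−0.124) = 0.1416. LR = 0.78/0.17 = 4.5882.
Prior odds = 0.1416/4.5882 = 0.0309, so P(H) = 0.0309/(1+0.0309) ≈ 0.03.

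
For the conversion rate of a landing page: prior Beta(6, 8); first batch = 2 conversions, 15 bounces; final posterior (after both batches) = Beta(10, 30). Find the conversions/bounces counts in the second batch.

2 conversions and 7 bounces

Because Beta–binomial updating is additive in the counts, the combined data contributed (α_post−α_prior, β_post−β_prior) successes and failures.
Total across both batches: 10−6=4 conversions, 30−8=22 bounces.
Subtract the first batch: 4−2=2 conversions and 22−15=7 bounces.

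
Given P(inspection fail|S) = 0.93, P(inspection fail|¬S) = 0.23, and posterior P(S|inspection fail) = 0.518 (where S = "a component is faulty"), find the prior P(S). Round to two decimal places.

Bayes' rule in odds form gives O(S|E) = O(S)·[P(E|S)/P(E|¬S)], hence O(S) = O(S|E)/LR.
Posterior odds = 0.518/(1−0.518) = 1.0747. LR = 0.93/0.23 = 4.0435.
Prior odds = 1.0747/4.0435 = 0.2658, so P(S) = 0.2658/(1+0.2658) ≈ 0.21.

P(S) = 0.21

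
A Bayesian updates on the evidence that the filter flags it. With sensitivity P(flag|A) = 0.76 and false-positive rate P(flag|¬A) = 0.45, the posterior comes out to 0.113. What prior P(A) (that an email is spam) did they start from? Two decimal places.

P(A) = 0.07

Bayes' rule in odds form gives O(A|E) = O(A)·[P(E|A)/P(E|¬A)], hence O(A) = O(A|E)/LR.
Posterior odds = 0.113/(1−0.113) = 0.1274. LR = 0.76/0.45 = 1.6889.
Prior odds = 0.1274/1.6889 = 0.0754, so P(A) = 0.0754/(1+0.0754) ≈ 0.07.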